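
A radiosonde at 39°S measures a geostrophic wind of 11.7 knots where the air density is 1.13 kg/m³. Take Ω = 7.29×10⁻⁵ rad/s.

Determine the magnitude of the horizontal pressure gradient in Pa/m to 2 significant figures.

6.2×10⁻⁴ Pa/m

Coriolis parameter at 39°S:
f = 2Ω sin φ = 2 × 7.29×10⁻⁵ × sin 39° = 9.18×10⁻⁵ s⁻¹
Wind speed in SI: 11.7 knots = 6.02 m/s
Geostrophic balance rearranged: |∂P/∂n| = f ρ V_g
|∂P/∂n| = 9.18×10⁻⁵ × 1.13 × 6.02 = 6.24×10⁻⁴ Pa/m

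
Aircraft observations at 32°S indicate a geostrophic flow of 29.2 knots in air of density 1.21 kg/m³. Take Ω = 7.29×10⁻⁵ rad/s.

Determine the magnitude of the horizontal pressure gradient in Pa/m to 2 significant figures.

1.4×10⁻³ Pa/m

Coriolis parameter at 32°S:
f = 2Ω sin φ = 2 × 7.29×10⁻⁵ × sin 32° = 7.73×10⁻⁵ s⁻¹
Wind speed in SI: 29.2 knots = 15.0 m/s
Geostrophic balance rearranged: |∂P/∂n| = f ρ V_g
|∂P/∂n| = 7.73×10⁻⁵ × 1.21 × 15.0 = 1.40×10⁻³ Pa/m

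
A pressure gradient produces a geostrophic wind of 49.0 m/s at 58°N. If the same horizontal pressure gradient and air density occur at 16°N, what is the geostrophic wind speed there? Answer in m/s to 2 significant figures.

150 m/s

With the same pressure gradient and density, V_g ∝ 1/f ∝ 1/sin φ.
V₂ = V₁ · sin φ₁ / sin φ₂ = 49.0 × sin 58° / sin 16°
V₂ = 49.0 × 0.8480/0.2756 = 150 m/s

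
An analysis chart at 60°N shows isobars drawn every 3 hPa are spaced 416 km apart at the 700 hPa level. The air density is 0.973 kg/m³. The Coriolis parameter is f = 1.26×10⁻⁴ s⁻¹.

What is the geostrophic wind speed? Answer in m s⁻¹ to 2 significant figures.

Pressure gradient: |∂P/∂n| = 300 Pa / 416000 m = 7.21×10⁻⁴ Pa/m
Geostrophic balance (pressure-gradient force = Coriolis force):
V_g = (1/(fρ)) |∂P/∂n| = 7.21×10⁻⁴ / (1.26×10⁻⁴ × 0.973) = 5.88 m/s

5.9 m s⁻¹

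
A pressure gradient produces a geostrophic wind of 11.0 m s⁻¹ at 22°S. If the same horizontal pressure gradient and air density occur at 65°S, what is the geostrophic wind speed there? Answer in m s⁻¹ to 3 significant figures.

With the same pressure gradient and density, V_g ∝ 1/f ∝ 1/sin φ.
V₂ = V₁ · sin φ₁ / sin φ₂ = 11.0 × sin 22° / sin 65°
V₂ = 11.0 × 0.3746/0.9063 = 4.55 m s⁻¹

4.55 m s⁻¹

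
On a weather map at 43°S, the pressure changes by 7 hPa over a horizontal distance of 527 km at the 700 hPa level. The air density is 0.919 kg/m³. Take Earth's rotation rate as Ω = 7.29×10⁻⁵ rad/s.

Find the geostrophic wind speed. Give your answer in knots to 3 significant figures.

Coriolis parameter at 43°S:
f = 2Ω sin φ = 2 × 7.29×10⁻⁵ × sin 43° = 9.94×10⁻⁵ s⁻¹
Pressure gradient: |∂P/∂n| = 700 Pa / 527000 m = 1.33×10⁻³ Pa/m
Geostrophic balance (pressure-gradient force = Coriolis force):
V_g = (1/(fρ)) |∂P/∂n| = 1.33×10⁻³ / (9.94×10⁻⁵ × 0.919) = 14.5 m/s
Converting: 14.5 m/s × 1.944 = 28.3 knots

28.3 knots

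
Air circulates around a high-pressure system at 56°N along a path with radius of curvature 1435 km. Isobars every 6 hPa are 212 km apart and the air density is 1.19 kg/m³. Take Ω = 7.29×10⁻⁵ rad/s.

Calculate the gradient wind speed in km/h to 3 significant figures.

Coriolis parameter at 56°N:
f = 2Ω sin φ = 2 × 7.29×10⁻⁵ × sin 56° = 1.21×10⁻⁴ s⁻¹
Pressure gradient: |∂P/∂n| = 600 Pa / 212000 m = 2.83×10⁻³ Pa/m
Geostrophic speed: V_g = |∂P/∂n|/(fρ) = 2.83×10⁻³/(1.21×10⁻⁴ × 1.19) = 19.7 m/s
Around a high, pressure-gradient force acts outward with centrifugal, so Coriolis balances both:
fV = (1/ρ)|∂P/∂n| + V²/R  →  V² − fR·V + fR·V_g = 0
With fR = 1.21×10⁻⁴ × 1435×10³ m = 173 m/s:
V = [fR − √((fR)² − 4 fR V_g)]/2 = [173 − √(173² − 4×173×19.7)]/2 = 22.6 m/s
Supergeostrophic (V > V_g = 19.7 m/s), as expected around a high.
Converting: 22.6 m/s × 3.6 = 81.5 km/h

81.5 km/h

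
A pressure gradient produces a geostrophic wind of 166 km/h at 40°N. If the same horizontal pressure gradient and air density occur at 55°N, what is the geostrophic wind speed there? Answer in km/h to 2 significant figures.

With the same pressure gradient and density, V_g ∝ 1/f ∝ 1/sin φ.
V₂ = V₁ · sin φ₁ / sin φ₂ = 166 × sin 40° / sin 55°
V₂ = 166 × 0.6428/0.8192 = 130 km/h

130 km/h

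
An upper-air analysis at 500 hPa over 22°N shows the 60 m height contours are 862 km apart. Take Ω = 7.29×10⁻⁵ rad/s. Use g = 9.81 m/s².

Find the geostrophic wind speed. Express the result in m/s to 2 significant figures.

13 m/s

Coriolis parameter at 22°N:
f = 2Ω sin φ = 2 × 7.29×10⁻⁵ × sin 22° = 5.46×10⁻⁵ s⁻¹
Height gradient: |∂Z/∂n| = 60 m / 862000 m = 6.96×10⁻⁵
On a pressure surface, geostrophic balance gives V_g = (g/f)|∂Z/∂n|:
V_g = 9.81 × 6.96×10⁻⁵ / 5.46×10⁻⁵ = 12.5 m/s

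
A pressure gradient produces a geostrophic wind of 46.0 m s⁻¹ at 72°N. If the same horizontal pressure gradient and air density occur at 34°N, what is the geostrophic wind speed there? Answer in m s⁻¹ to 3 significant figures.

With the same pressure gradient and density, V_g ∝ 1/f ∝ 1/sin φ.
V₂ = V₁ · sin φ₁ / sin φ₂ = 46.0 × sin 72° / sin 34°
V₂ = 46.0 × 0.9511/0.5592 = 78.2 m s⁻¹

78.2 m s⁻¹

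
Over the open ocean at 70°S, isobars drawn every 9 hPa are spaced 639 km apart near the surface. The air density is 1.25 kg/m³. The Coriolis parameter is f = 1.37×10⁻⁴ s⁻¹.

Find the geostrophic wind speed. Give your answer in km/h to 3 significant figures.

Pressure gradient: |∂P/∂n| = 900 Pa / 639000 m = 1.41×10⁻³ Pa/m
Geostrophic balance (pressure-gradient force = Coriolis force):
V_g = (1/(fρ)) |∂P/∂n| = 1.41×10⁻³ / (1.37×10⁻⁴ × 1.25) = 8.22 m/s
Converting: 8.22 m/s × 3.6 = 29.6 km/h

29.6 km/h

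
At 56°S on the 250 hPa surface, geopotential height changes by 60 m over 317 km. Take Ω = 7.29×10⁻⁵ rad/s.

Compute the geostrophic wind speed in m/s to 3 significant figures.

15.4 m/s

Coriolis parameter at 56°S:
f = 2Ω sin φ = 2 × 7.29×10⁻⁵ × sin 56° = 1.21×10⁻⁴ s⁻¹
Height gradient: |∂Z/∂n| = 60 m / 317000 m = 1.89×10⁻⁴
On a pressure surface, geostrophic balance gives V_g = (g/f)|∂Z/∂n|:
V_g = 9.81 × 1.89×10⁻⁴ / 1.21×10⁻⁴ = 15.4 m/s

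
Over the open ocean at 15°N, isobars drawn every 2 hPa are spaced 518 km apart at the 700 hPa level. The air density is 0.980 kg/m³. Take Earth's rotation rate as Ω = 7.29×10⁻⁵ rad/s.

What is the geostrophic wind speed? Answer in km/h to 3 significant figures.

Coriolis parameter at 15°N:
f = 2Ω sin φ = 2 × 7.29×10⁻⁵ × sin 15° = 3.77×10⁻⁵ s⁻¹
Pressure gradient: |∂P/∂n| = 200 Pa / 518000 m = 3.86×10⁻⁴ Pa/m
Geostrophic balance (pressure-gradient force = Coriolis force):
V_g = (1/(fρ)) |∂P/∂n| = 3.86×10⁻⁴ / (3.77×10⁻⁵ × 0.980) = 10.4 m/s
Converting: 10.4 m/s × 3.6 = 37.6 km/h

37.6 km/h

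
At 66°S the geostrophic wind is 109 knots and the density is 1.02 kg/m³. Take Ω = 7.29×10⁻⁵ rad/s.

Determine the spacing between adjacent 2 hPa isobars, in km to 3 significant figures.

Coriolis parameter at 66°S:
f = 2Ω sin φ = 2 × 7.29×10⁻⁵ × sin 66° = 1.33×10⁻⁴ s⁻¹
Wind speed in SI: 109 knots = 56.1 m/s
Geostrophic balance rearranged: |∂P/∂n| = f ρ V_g
|∂P/∂n| = 1.33×10⁻⁴ × 1.02 × 56.1 = 7.62×10⁻³ Pa/m
Isobar spacing: Δn = ΔP/|∂P/∂n| = 200 Pa / 7.62×10⁻³ Pa/m = 26253 m ≈ 26.3 km

26.3 km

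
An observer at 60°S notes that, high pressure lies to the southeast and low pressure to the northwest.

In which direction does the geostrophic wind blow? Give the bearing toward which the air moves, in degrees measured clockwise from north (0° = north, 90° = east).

The pressure-gradient force points toward the northwest (bearing 315°).
Geostrophic balance: in the Southern Hemisphere the Coriolis force deflects motion to the left, so the geostrophic wind blows 90° to the left of the pressure-gradient force (low pressure on the right).
Rotating 315° by 90° counterclockwise gives 225° — the wind blows toward the southwest.

225°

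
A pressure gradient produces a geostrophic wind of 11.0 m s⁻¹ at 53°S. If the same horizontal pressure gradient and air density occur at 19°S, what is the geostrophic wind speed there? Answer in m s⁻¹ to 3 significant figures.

27.0 m s⁻¹

With the same pressure gradient and density, V_g ∝ 1/f ∝ 1/sin φ.
V₂ = V₁ · sin φ₁ / sin φ₂ = 11.0 × sin 53° / sin 19°
V₂ = 11.0 × 0.7986/0.3256 = 27.0 m s⁻¹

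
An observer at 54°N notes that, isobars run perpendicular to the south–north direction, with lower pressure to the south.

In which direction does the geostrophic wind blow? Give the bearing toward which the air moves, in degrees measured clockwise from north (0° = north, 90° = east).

270°

The pressure-gradient force points toward the south (bearing 180°).
Geostrophic balance: in the Northern Hemisphere the Coriolis force deflects motion to the right, so the geostrophic wind blows 90° to the right of the pressure-gradient force (low pressure on the left).
Rotating 180° by 90° clockwise gives 270° — the wind blows toward the west.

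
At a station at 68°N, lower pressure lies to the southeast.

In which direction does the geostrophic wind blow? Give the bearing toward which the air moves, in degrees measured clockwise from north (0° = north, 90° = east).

225°

The pressure-gradient force points toward the southeast (bearing 135°).
Geostrophic balance: in the Northern Hemisphere the Coriolis force deflects motion to the right, so the geostrophic wind blows 90° to the right of the pressure-gradient force (low pressure on the left).
Rotating 135° by 90° clockwise gives 225° — the wind blows toward the southwest.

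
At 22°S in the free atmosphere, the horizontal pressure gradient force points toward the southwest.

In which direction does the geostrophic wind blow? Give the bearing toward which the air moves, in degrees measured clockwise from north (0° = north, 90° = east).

The pressure-gradient force points toward the southwest (bearing 225°).
Geostrophic balance: in the Southern Hemisphere the Coriolis force deflects motion to the left, so the geostrophic wind blows 90° to the left of the pressure-gradient force (low pressure on the right).
Rotating 225° by 90° counterclockwise gives 135° — the wind blows toward the southeast.

135°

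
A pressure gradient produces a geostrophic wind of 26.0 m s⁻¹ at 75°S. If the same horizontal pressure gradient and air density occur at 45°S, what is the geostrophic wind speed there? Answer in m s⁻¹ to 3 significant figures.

35.5 m s⁻¹

With the same pressure gradient and density, V_g ∝ 1/f ∝ 1/sin φ.
V₂ = V₁ · sin φ₁ / sin φ₂ = 26.0 × sin 75° / sin 45°
V₂ = 26.0 × 0.9659/0.7071 = 35.5 m s⁻¹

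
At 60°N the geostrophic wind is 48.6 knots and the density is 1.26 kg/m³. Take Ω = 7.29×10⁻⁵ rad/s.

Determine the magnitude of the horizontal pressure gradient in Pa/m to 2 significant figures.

4.0×10⁻³ Pa/m

Coriolis parameter at 60°N:
f = 2Ω sin φ = 2 × 7.29×10⁻⁵ × sin 60° = 1.26×10⁻⁴ s⁻¹
Wind speed in SI: 48.6 knots = 25.0 m/s
Geostrophic balance rearranged: |∂P/∂n| = f ρ V_g
|∂P/∂n| = 1.26×10⁻⁴ × 1.26 × 25.0 = 3.98×10⁻³ Pa/m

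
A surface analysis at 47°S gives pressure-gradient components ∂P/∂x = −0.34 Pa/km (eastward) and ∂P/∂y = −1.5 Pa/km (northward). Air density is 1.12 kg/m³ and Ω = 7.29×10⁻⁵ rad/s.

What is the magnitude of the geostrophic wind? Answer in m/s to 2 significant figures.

13 m/s

Coriolis parameter at 47°S:
f = 2Ω sin φ = 2 × 7.29×10⁻⁵ × sin 47° = 1.07×10⁻⁴ s⁻¹
In the Southern Hemisphere f is negative: f = −1.07×10⁻⁴ s⁻¹.
Component geostrophic relations (x east, y north):
u_g = −(1/(fρ)) ∂P/∂y,  v_g = (1/(fρ)) ∂P/∂x
u_g = −(−1.5×10⁻³)/(−1.07×10⁻⁴ × 1.12) = −12.6 m/s;  v_g = (−0.34×10⁻³)/(−1.07×10⁻⁴ × 1.12) = 2.85 m/s
|V_g| = √(u_g² + v_g²) = 12.9 m/s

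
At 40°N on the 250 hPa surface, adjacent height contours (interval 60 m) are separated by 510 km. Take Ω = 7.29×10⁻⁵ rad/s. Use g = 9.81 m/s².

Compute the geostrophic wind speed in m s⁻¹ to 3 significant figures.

Coriolis parameter at 40°N:
f = 2Ω sin φ = 2 × 7.29×10⁻⁵ × sin 40° = 9.37×10⁻⁵ s⁻¹
Height gradient: |∂Z/∂n| = 60 m / 510000 m = 1.18×10⁻⁴
On a pressure surface, geostrophic balance gives V_g = (g/f)|∂Z/∂n|:
V_g = 9.81 × 1.18×10⁻⁴ / 9.37×10⁻⁵ = 12.3 m/s

12.3 m s⁻¹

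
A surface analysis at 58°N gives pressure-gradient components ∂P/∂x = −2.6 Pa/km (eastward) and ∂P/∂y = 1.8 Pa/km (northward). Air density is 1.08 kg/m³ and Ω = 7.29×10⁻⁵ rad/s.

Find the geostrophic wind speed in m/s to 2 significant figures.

Coriolis parameter at 58°N:
f = 2Ω sin φ = 2 × 7.29×10⁻⁵ × sin 58° = 1.24×10⁻⁴ s⁻¹
Component geostrophic relations (x east, y north):
u_g = −(1/(fρ)) ∂P/∂y,  v_g = (1/(fρ)) ∂P/∂x
u_g = −(1.8×10⁻³)/(1.24×10⁻⁴ × 1.08) = −13.5 m/s;  v_g = (−2.6×10⁻³)/(1.24×10⁻⁴ × 1.08) = −19.5 m/s
|V_g| = √(u_g² + v_g²) = 23.7 m/s

24 m/s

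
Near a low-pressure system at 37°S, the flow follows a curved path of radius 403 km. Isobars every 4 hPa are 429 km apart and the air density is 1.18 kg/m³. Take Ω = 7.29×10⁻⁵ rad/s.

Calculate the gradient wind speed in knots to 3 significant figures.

14.5 knots

Coriolis parameter at 37°S:
f = 2Ω sin φ = 2 × 7.29×10⁻⁵ × sin 37° = 8.77×10⁻⁵ s⁻¹
Pressure gradient: |∂P/∂n| = 400 Pa / 429000 m = 9.32×10⁻⁴ Pa/m
Geostrophic speed: V_g = |∂P/∂n|/(fρ) = 9.32×10⁻⁴/(8.77×10⁻⁵ × 1.18) = 9.01 m/s
Around a low, centrifugal force acts outward with Coriolis, so pressure-gradient force balances both:
(1/ρ)|∂P/∂n| = fV + V²/R  →  V² + fR·V − fR·V_g = 0
With fR = 8.77×10⁻⁵ × 403×10³ m = 35.4 m/s:
V = [−fR + √((fR)² + 4 fR V_g)]/2 = [−35.4 + √(35.4² + 4×35.4×9.01)]/2 = 7.44 m/s
Subgeostrophic (V < V_g = 9.01 m/s), as expected around a low.
Converting: 7.44 m/s × 1.944 = 14.5 knots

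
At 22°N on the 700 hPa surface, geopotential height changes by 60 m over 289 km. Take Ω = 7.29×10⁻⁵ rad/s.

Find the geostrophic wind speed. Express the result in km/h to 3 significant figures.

134 km/h

Coriolis parameter at 22°N:
f = 2Ω sin φ = 2 × 7.29×10⁻⁵ × sin 22° = 5.46×10⁻⁵ s⁻¹
Height gradient: |∂Z/∂n| = 60 m / 289000 m = 2.08×10⁻⁴
On a pressure surface, geostrophic balance gives V_g = (g/f)|∂Z/∂n|:
V_g = 9.81 × 2.08×10⁻⁴ / 5.46×10⁻⁵ = 37.3 m/s
Converting: 37.3 m/s × 3.6 = 134 km/h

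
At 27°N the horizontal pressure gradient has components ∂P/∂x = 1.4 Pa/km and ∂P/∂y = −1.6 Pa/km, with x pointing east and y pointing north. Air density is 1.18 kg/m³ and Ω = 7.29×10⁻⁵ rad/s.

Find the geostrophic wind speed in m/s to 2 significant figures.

27 m/s

Coriolis parameter at 27°N:
f = 2Ω sin φ = 2 × 7.29×10⁻⁵ × sin 27° = 6.62×10⁻⁵ s⁻¹
Component geostrophic relations (x east, y north):
u_g = −(1/(fρ)) ∂P/∂y,  v_g = (1/(fρ)) ∂P/∂x
u_g = −(−1.6×10⁻³)/(6.62×10⁻⁵ × 1.18) = 20.5 m/s;  v_g = (1.4×10⁻³)/(6.62×10⁻⁵ × 1.18) = 17.9 m/s
|V_g| = √(u_g² + v_g²) = 27.2 m/s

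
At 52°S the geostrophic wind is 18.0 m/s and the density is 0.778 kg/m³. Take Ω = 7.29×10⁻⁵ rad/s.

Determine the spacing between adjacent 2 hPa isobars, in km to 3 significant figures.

124 km

Coriolis parameter at 52°S:
f = 2Ω sin φ = 2 × 7.29×10⁻⁵ × sin 52° = 1.15×10⁻⁴ s⁻¹
Geostrophic balance rearranged: |∂P/∂n| = f ρ V_g
|∂P/∂n| = 1.15×10⁻⁴ × 0.778 × 18.0 = 1.61×10⁻³ Pa/m
Isobar spacing: Δn = ΔP/|∂P/∂n| = 200 Pa / 1.61×10⁻³ Pa/m = 124305 m ≈ 124 km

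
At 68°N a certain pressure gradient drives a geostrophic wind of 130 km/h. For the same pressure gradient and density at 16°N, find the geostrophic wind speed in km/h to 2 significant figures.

With the same pressure gradient and density, V_g ∝ 1/f ∝ 1/sin φ.
V₂ = V₁ · sin φ₁ / sin φ₂ = 130 × sin 68° / sin 16°
V₂ = 130 × 0.9272/0.2756 = 440 km/h

440 km/h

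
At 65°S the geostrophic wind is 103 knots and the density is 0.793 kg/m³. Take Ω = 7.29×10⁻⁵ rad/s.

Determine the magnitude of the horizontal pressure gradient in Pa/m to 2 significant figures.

Coriolis parameter at 65°S:
f = 2Ω sin φ = 2 × 7.29×10⁻⁵ × sin 65° = 1.32×10⁻⁴ s⁻¹
Wind speed in SI: 103 knots = 53.0 m/s
Geostrophic balance rearranged: |∂P/∂n| = f ρ V_g
|∂P/∂n| = 1.32×10⁻⁴ × 0.793 × 53.0 = 5.55×10⁻³ Pa/m

5.6×10⁻³ Pa/m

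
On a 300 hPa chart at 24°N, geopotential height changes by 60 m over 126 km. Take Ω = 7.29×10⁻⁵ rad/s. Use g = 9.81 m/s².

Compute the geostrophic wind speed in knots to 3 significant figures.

153 knots

Coriolis parameter at 24°N:
f = 2Ω sin φ = 2 × 7.29×10⁻⁵ × sin 24° = 5.93×10⁻⁵ s⁻¹
Height gradient: |∂Z/∂n| = 60 m / 126000 m = 4.76×10⁻⁴
On a pressure surface, geostrophic balance gives V_g = (g/f)|∂Z/∂n|:
V_g = 9.81 × 4.76×10⁻⁴ / 5.93×10⁻⁵ = 78.8 m/s
Converting: 78.8 m/s × 1.944 = 153 knots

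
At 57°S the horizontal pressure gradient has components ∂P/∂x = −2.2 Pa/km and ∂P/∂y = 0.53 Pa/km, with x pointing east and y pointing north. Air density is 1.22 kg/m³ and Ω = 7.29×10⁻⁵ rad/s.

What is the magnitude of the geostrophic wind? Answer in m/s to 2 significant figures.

15 m/s

Coriolis parameter at 57°S:
f = 2Ω sin φ = 2 × 7.29×10⁻⁵ × sin 57° = 1.22×10⁻⁴ s⁻¹
In the Southern Hemisphere f is negative: f = −1.22×10⁻⁴ s⁻¹.
Component geostrophic relations (x east, y north):
u_g = −(1/(fρ)) ∂P/∂y,  v_g = (1/(fρ)) ∂P/∂x
u_g = −(0.53×10⁻³)/(−1.22×10⁻⁴ × 1.22) = 3.55 m/s;  v_g = (−2.2×10⁻³)/(−1.22×10⁻⁴ × 1.22) = 14.7 m/s
|V_g| = √(u_g² + v_g²) = 15.2 m/s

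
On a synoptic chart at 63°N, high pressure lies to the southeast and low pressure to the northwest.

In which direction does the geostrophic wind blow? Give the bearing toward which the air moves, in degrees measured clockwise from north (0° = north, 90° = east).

045°

The pressure-gradient force points toward the northwest (bearing 315°).
Geostrophic balance: in the Northern Hemisphere the Coriolis force deflects motion to the right, so the geostrophic wind blows 90° to the right of the pressure-gradient force (low pressure on the left).
Rotating 315° by 90° clockwise gives 045° — the wind blows toward the northeast.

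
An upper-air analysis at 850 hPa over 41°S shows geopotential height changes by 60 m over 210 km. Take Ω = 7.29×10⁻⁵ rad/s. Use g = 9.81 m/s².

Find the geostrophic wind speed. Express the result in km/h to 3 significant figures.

Coriolis parameter at 41°S:
f = 2Ω sin φ = 2 × 7.29×10⁻⁵ × sin 41° = 9.57×10⁻⁵ s⁻¹
Height gradient: |∂Z/∂n| = 60 m / 210000 m = 2.86×10⁻⁴
On a pressure surface, geostrophic balance gives V_g = (g/f)|∂Z/∂n|:
V_g = 9.81 × 2.86×10⁻⁴ / 9.57×10⁻⁵ = 29.3 m/s
Converting: 29.3 m/s × 3.6 = 105 km/h

105 km/h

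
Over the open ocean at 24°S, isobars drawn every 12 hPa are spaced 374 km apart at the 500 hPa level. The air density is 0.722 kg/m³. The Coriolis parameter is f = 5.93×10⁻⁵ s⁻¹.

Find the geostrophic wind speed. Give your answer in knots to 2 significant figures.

150 knots

Pressure gradient: |∂P/∂n| = 1200 Pa / 374000 m = 3.21×10⁻³ Pa/m
Geostrophic balance (pressure-gradient force = Coriolis force):
V_g = (1/(fρ)) |∂P/∂n| = 3.21×10⁻³ / (5.93×10⁻⁵ × 0.722) = 74.9 m/s
Converting: 74.9 m/s × 1.944 = 150 knots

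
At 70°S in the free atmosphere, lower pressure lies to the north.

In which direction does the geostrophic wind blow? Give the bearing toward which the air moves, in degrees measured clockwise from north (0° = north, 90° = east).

270°

The pressure-gradient force points toward the north (bearing 000°).
Geostrophic balance: in the Southern Hemisphere the Coriolis force deflects motion to the left, so the geostrophic wind blows 90° to the left of the pressure-gradient force (low pressure on the right).
Rotating 000° by 90° counterclockwise gives 270° — the wind blows toward the west.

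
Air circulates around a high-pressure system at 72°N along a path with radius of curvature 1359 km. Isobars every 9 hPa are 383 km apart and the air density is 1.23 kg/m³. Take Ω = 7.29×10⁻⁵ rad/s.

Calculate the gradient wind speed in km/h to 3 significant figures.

53.9 km/h

Coriolis parameter at 72°N:
f = 2Ω sin φ = 2 × 7.29×10⁻⁵ × sin 72° = 1.39×10⁻⁴ s⁻¹
Pressure gradient: |∂P/∂n| = 900 Pa / 383000 m = 2.35×10⁻³ Pa/m
Geostrophic speed: V_g = |∂P/∂n|/(fρ) = 2.35×10⁻³/(1.39×10⁻⁴ × 1.23) = 13.8 m/s
Around a high, pressure-gradient force acts outward with centrifugal, so Coriolis balances both:
fV = (1/ρ)|∂P/∂n| + V²/R  →  V² − fR·V + fR·V_g = 0
With fR = 1.39×10⁻⁴ × 1359×10³ m = 188 m/s:
V = [fR − √((fR)² − 4 fR V_g)]/2 = [188 − √(188² − 4×188×13.8)]/2 = 15 m/s
Supergeostrophic (V > V_g = 13.8 m/s), as expected around a high.
Converting: 15 m/s × 3.6 = 53.9 km/h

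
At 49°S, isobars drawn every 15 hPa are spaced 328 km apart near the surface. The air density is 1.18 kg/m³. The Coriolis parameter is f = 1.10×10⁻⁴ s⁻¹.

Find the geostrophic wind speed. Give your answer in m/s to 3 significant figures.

35.2 m/s

Pressure gradient: |∂P/∂n| = 1500 Pa / 328000 m = 4.57×10⁻³ Pa/m
Geostrophic balance (pressure-gradient force = Coriolis force):
V_g = (1/(fρ)) |∂P/∂n| = 4.57×10⁻³ / (1.10×10⁻⁴ × 1.18) = 35.2 m/s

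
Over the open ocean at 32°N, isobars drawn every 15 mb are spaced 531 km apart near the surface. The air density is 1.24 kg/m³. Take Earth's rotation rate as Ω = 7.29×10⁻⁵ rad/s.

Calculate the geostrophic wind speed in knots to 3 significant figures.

Coriolis parameter at 32°N:
f = 2Ω sin φ = 2 × 7.29×10⁻⁵ × sin 32° = 7.73×10⁻⁵ s⁻¹
Pressure gradient: |∂P/∂n| = 1500 Pa / 531000 m = 2.82×10⁻³ Pa/m
Geostrophic balance (pressure-gradient force = Coriolis force):
V_g = (1/(fρ)) |∂P/∂n| = 2.82×10⁻³ / (7.73×10⁻⁵ × 1.24) = 29.5 m/s
Converting: 29.5 m/s × 1.944 = 57.3 knots

57.3 knots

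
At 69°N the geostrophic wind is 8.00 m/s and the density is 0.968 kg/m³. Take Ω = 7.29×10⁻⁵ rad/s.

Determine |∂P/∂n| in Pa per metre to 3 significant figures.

1.05×10⁻³ Pa/m

Coriolis parameter at 69°N:
f = 2Ω sin φ = 2 × 7.29×10⁻⁵ × sin 69° = 1.36×10⁻⁴ s⁻¹
Geostrophic balance rearranged: |∂P/∂n| = f ρ V_g
|∂P/∂n| = 1.36×10⁻⁴ × 0.968 × 8.00 = 1.05×10⁻³ Pa/m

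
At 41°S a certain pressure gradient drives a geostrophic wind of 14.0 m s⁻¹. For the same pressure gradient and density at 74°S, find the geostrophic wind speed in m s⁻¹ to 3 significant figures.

9.55 m s⁻¹

With the same pressure gradient and density, V_g ∝ 1/f ∝ 1/sin φ.
V₂ = V₁ · sin φ₁ / sin φ₂ = 14.0 × sin 41° / sin 74°
V₂ = 14.0 × 0.6561/0.9613 = 9.55 m s⁻¹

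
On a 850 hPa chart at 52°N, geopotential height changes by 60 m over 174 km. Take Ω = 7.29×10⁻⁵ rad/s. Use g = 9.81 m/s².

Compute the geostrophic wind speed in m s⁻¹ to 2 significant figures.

29 m s⁻¹

Coriolis parameter at 52°N:
f = 2Ω sin φ = 2 × 7.29×10⁻⁵ × sin 52° = 1.15×10⁻⁴ s⁻¹
Height gradient: |∂Z/∂n| = 60 m / 174000 m = 3.45×10⁻⁴
On a pressure surface, geostrophic balance gives V_g = (g/f)|∂Z/∂n|:
V_g = 9.81 × 3.45×10⁻⁴ / 1.15×10⁻⁴ = 29.4 m/s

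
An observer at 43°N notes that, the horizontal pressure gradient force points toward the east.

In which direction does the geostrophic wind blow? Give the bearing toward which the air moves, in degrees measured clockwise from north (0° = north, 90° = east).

The pressure-gradient force points toward the east (bearing 090°).
Geostrophic balance: in the Northern Hemisphere the Coriolis force deflects motion to the right, so the geostrophic wind blows 90° to the right of the pressure-gradient force (low pressure on the left).
Rotating 090° by 90° clockwise gives 180° — the wind blows toward the south.

180°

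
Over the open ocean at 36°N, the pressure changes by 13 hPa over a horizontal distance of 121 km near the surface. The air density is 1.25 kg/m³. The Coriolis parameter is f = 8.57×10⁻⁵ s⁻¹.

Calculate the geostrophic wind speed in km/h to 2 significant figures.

Pressure gradient: |∂P/∂n| = 1300 Pa / 121000 m = 1.07×10⁻² Pa/m
Geostrophic balance (pressure-gradient force = Coriolis force):
V_g = (1/(fρ)) |∂P/∂n| = 1.07×10⁻² / (8.57×10⁻⁵ × 1.25) = 100 m/s
Converting: 100 m/s × 3.6 = 360 km/h

360 km/h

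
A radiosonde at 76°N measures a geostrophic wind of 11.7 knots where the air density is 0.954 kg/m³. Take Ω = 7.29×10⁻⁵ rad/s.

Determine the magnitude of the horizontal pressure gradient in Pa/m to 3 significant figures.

8.12×10⁻⁴ Pa/m

Coriolis parameter at 76°N:
f = 2Ω sin φ = 2 × 7.29×10⁻⁵ × sin 76° = 1.41×10⁻⁴ s⁻¹
Wind speed in SI: 11.7 knots = 6.02 m/s
Geostrophic balance rearranged: |∂P/∂n| = f ρ V_g
|∂P/∂n| = 1.41×10⁻⁴ × 0.954 × 6.02 = 8.12×10⁻⁴ Pa/m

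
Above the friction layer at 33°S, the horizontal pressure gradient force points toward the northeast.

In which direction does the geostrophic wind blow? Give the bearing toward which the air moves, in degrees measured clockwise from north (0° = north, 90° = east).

315°

The pressure-gradient force points toward the northeast (bearing 045°).
Geostrophic balance: in the Southern Hemisphere the Coriolis force deflects motion to the left, so the geostrophic wind blows 90° to the left of the pressure-gradient force (low pressure on the right).
Rotating 045° by 90° counterclockwise gives 315° — the wind blows toward the northwest.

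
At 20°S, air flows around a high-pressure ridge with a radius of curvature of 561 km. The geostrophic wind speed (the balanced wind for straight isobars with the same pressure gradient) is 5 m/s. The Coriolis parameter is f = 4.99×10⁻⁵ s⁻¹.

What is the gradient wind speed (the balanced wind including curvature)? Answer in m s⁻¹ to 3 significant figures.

Around a high, pressure-gradient force acts outward with centrifugal, so Coriolis balances both:
fV = (1/ρ)|∂P/∂n| + V²/R  →  V² − fR·V + fR·V_g = 0
With fR = 4.99×10⁻⁵ × 561×10³ m = 28.0 m/s:
V = [fR − √((fR)² − 4 fR V_g)]/2 = [28.0 − √(28.0² − 4×28.0×5)]/2 = 6.52 m/s
Supergeostrophic (V > V_g = 5 m/s), as expected around a high.

6.52 m s⁻¹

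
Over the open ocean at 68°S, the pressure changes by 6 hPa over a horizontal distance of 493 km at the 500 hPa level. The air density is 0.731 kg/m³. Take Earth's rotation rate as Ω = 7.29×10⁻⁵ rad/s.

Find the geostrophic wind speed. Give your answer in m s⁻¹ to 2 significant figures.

12 m s⁻¹

Coriolis parameter at 68°S:
f = 2Ω sin φ = 2 × 7.29×10⁻⁵ × sin 68° = 1.35×10⁻⁴ s⁻¹
Pressure gradient: |∂P/∂n| = 600 Pa / 493000 m = 1.22×10⁻³ Pa/m
Geostrophic balance (pressure-gradient force = Coriolis force):
V_g = (1/(fρ)) |∂P/∂n| = 1.22×10⁻³ / (1.35×10⁻⁴ × 0.731) = 12.3 m/s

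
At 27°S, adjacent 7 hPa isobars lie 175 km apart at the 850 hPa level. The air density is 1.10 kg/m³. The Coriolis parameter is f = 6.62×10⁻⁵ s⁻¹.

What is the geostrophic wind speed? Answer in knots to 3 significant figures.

107 knots

Pressure gradient: |∂P/∂n| = 700 Pa / 175000 m = 4.00×10⁻³ Pa/m
Geostrophic balance (pressure-gradient force = Coriolis force):
V_g = (1/(fρ)) |∂P/∂n| = 4.00×10⁻³ / (6.62×10⁻⁵ × 1.10) = 54.9 m/s
Converting: 54.9 m/s × 1.944 = 107 knots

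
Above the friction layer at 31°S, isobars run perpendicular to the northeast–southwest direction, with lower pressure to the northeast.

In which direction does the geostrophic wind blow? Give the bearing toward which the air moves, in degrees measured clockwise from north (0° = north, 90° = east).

315°

The pressure-gradient force points toward the northeast (bearing 045°).
Geostrophic balance: in the Southern Hemisphere the Coriolis force deflects motion to the left, so the geostrophic wind blows 90° to the left of the pressure-gradient force (low pressure on the right).
Rotating 045° by 90° counterclockwise gives 315° — the wind blows toward the northwest.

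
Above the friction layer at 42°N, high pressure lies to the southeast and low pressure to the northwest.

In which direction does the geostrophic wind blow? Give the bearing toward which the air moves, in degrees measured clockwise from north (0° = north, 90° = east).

The pressure-gradient force points toward the northwest (bearing 315°).
Geostrophic balance: in the Northern Hemisphere the Coriolis force deflects motion to the right, so the geostrophic wind blows 90° to the right of the pressure-gradient force (low pressure on the left).
Rotating 315° by 90° clockwise gives 045° — the wind blows toward the northeast.

045°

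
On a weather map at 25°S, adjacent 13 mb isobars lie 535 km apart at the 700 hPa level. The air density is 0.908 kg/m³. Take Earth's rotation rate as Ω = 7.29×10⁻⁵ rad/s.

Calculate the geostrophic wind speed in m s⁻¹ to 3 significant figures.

43.4 m s⁻¹

Coriolis parameter at 25°S:
f = 2Ω sin φ = 2 × 7.29×10⁻⁵ × sin 25° = 6.16×10⁻⁵ s⁻¹
Pressure gradient: |∂P/∂n| = 1300 Pa / 535000 m = 2.43×10⁻³ Pa/m
Geostrophic balance (pressure-gradient force = Coriolis force):
V_g = (1/(fρ)) |∂P/∂n| = 2.43×10⁻³ / (6.16×10⁻⁵ × 0.908) = 43.4 m/s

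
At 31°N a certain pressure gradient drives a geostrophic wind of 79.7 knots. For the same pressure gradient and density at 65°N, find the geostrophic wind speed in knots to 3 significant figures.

With the same pressure gradient and density, V_g ∝ 1/f ∝ 1/sin φ.
V₂ = V₁ · sin φ₁ / sin φ₂ = 79.7 × sin 31° / sin 65°
V₂ = 79.7 × 0.5150/0.9063 = 45.3 knots

45.3 knots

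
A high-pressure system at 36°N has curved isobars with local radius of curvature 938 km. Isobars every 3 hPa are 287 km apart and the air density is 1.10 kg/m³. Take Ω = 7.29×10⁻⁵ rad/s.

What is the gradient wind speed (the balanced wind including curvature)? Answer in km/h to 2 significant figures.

48 km/h

Coriolis parameter at 36°N:
f = 2Ω sin φ = 2 × 7.29×10⁻⁵ × sin 36° = 8.57×10⁻⁵ s⁻¹
Pressure gradient: |∂P/∂n| = 300 Pa / 287000 m = 1.05×10⁻³ Pa/m
Geostrophic speed: V_g = |∂P/∂n|/(fρ) = 1.05×10⁻³/(8.57×10⁻⁵ × 1.10) = 11.1 m/s
Around a high, pressure-gradient force acts outward with centrifugal, so Coriolis balances both:
fV = (1/ρ)|∂P/∂n| + V²/R  →  V² − fR·V + fR·V_g = 0
With fR = 8.57×10⁻⁵ × 938×10³ m = 80.4 m/s:
V = [fR − √((fR)² − 4 fR V_g)]/2 = [80.4 − √(80.4² − 4×80.4×11.1)]/2 = 13.3 m/s
Supergeostrophic (V > V_g = 11.1 m/s), as expected around a high.
Converting: 13.3 m/s × 3.6 = 48 km/h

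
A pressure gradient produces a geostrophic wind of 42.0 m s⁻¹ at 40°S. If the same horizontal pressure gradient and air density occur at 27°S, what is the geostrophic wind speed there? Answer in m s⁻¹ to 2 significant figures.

59 m s⁻¹

With the same pressure gradient and density, V_g ∝ 1/f ∝ 1/sin φ.
V₂ = V₁ · sin φ₁ / sin φ₂ = 42.0 × sin 40° / sin 27°
V₂ = 42.0 × 0.6428/0.4540 = 59 m s⁻¹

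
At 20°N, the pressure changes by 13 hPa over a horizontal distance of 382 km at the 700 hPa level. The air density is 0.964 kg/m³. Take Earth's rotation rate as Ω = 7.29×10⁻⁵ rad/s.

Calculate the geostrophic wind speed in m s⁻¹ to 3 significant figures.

Coriolis parameter at 20°N:
f = 2Ω sin φ = 2 × 7.29×10⁻⁵ × sin 20° = 4.99×10⁻⁵ s⁻¹
Pressure gradient: |∂P/∂n| = 1300 Pa / 382000 m = 3.40×10⁻³ Pa/m
Geostrophic balance (pressure-gradient force = Coriolis force):
V_g = (1/(fρ)) |∂P/∂n| = 3.40×10⁻³ / (4.99×10⁻⁵ × 0.964) = 70.8 m/s

70.8 m s⁻¹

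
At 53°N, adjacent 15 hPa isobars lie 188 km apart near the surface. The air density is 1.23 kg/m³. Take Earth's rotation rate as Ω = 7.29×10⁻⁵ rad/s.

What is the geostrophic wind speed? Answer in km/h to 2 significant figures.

200 km/h

Coriolis parameter at 53°N:
f = 2Ω sin φ = 2 × 7.29×10⁻⁵ × sin 53° = 1.16×10⁻⁴ s⁻¹
Pressure gradient: |∂P/∂n| = 1500 Pa / 188000 m = 7.98×10⁻³ Pa/m
Geostrophic balance (pressure-gradient force = Coriolis force):
V_g = (1/(fρ)) |∂P/∂n| = 7.98×10⁻³ / (1.16×10⁻⁴ × 1.23) = 55.7 m/s
Converting: 55.7 m/s × 3.6 = 200 km/h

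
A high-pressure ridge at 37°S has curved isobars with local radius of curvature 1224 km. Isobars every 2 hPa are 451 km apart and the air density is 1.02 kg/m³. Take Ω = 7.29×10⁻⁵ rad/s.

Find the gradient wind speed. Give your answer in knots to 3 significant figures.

10.1 knots

Coriolis parameter at 37°S:
f = 2Ω sin φ = 2 × 7.29×10⁻⁵ × sin 37° = 8.77×10⁻⁵ s⁻¹
Pressure gradient: |∂P/∂n| = 200 Pa / 451000 m = 4.43×10⁻⁴ Pa/m
Geostrophic speed: V_g = |∂P/∂n|/(fρ) = 4.43×10⁻⁴/(8.77×10⁻⁵ × 1.02) = 4.95 m/s
Around a high, pressure-gradient force acts outward with centrifugal, so Coriolis balances both:
fV = (1/ρ)|∂P/∂n| + V²/R  →  V² − fR·V + fR·V_g = 0
With fR = 8.77×10⁻⁵ × 1224×10³ m = 107 m/s:
V = [fR − √((fR)² − 4 fR V_g)]/2 = [107 − √(107² − 4×107×4.95)]/2 = 5.21 m/s
Supergeostrophic (V > V_g = 4.95 m/s), as expected around a high.
Converting: 5.21 m/s × 1.944 = 10.1 knots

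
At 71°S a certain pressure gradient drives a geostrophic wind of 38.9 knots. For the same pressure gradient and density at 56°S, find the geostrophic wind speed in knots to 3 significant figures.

44.4 knots

With the same pressure gradient and density, V_g ∝ 1/f ∝ 1/sin φ.
V₂ = V₁ · sin φ₁ / sin φ₂ = 38.9 × sin 71° / sin 56°
V₂ = 38.9 × 0.9455/0.8290 = 44.4 knots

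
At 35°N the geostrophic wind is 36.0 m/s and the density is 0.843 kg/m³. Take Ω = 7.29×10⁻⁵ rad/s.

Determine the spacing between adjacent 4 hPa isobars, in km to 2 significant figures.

Coriolis parameter at 35°N:
f = 2Ω sin φ = 2 × 7.29×10⁻⁵ × sin 35° = 8.36×10⁻⁵ s⁻¹
Geostrophic balance rearranged: |∂P/∂n| = f ρ V_g
|∂P/∂n| = 8.36×10⁻⁵ × 0.843 × 36.0 = 2.54×10⁻³ Pa/m
Isobar spacing: Δn = ΔP/|∂P/∂n| = 400 Pa / 2.54×10⁻³ Pa/m = 157609 m ≈ 160 km

160 km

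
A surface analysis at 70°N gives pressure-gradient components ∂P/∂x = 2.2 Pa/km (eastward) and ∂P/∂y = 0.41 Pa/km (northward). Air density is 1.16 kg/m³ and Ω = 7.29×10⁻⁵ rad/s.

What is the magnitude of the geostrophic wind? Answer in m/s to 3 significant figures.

Coriolis parameter at 70°N:
f = 2Ω sin φ = 2 × 7.29×10⁻⁵ × sin 70° = 1.37×10⁻⁴ s⁻¹
Component geostrophic relations (x east, y north):
u_g = −(1/(fρ)) ∂P/∂y,  v_g = (1/(fρ)) ∂P/∂x
u_g = −(0.41×10⁻³)/(1.37×10⁻⁴ × 1.16) = −2.58 m/s;  v_g = (2.2×10⁻³)/(1.37×10⁻⁴ × 1.16) = 13.8 m/s
|V_g| = √(u_g² + v_g²) = 14.1 m/s

14.1 m/s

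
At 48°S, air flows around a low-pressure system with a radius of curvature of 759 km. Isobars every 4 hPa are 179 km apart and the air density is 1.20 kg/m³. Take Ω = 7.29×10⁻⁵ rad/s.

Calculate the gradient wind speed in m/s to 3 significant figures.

14.6 m/s

Coriolis parameter at 48°S:
f = 2Ω sin φ = 2 × 7.29×10⁻⁵ × sin 48° = 1.08×10⁻⁴ s⁻¹
Pressure gradient: |∂P/∂n| = 400 Pa / 179000 m = 2.23×10⁻³ Pa/m
Geostrophic speed: V_g = |∂P/∂n|/(fρ) = 2.23×10⁻³/(1.08×10⁻⁴ × 1.20) = 17.2 m/s
Around a low, centrifugal force acts outward with Coriolis, so pressure-gradient force balances both:
(1/ρ)|∂P/∂n| = fV + V²/R  →  V² + fR·V − fR·V_g = 0
With fR = 1.08×10⁻⁴ × 759×10³ m = 82.2 m/s:
V = [−fR + √((fR)² + 4 fR V_g)]/2 = [−82.2 + √(82.2² + 4×82.2×17.2)]/2 = 14.6 m/s
Subgeostrophic (V < V_g = 17.2 m/s), as expected around a low.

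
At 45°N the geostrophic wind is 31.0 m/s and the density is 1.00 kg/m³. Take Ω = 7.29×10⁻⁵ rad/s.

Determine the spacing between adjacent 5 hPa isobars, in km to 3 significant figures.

156 km

Coriolis parameter at 45°N:
f = 2Ω sin φ = 2 × 7.29×10⁻⁵ × sin 45° = 1.03×10⁻⁴ s⁻¹
Geostrophic balance rearranged: |∂P/∂n| = f ρ V_g
|∂P/∂n| = 1.03×10⁻⁴ × 1.00 × 31.0 = 3.20×10⁻³ Pa/m
Isobar spacing: Δn = ΔP/|∂P/∂n| = 500 Pa / 3.20×10⁻³ Pa/m = 156446 m ≈ 156 km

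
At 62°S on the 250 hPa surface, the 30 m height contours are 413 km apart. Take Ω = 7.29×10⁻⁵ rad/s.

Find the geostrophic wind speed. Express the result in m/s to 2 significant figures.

Coriolis parameter at 62°S:
f = 2Ω sin φ = 2 × 7.29×10⁻⁵ × sin 62° = 1.29×10⁻⁴ s⁻¹
Height gradient: |∂Z/∂n| = 30 m / 413000 m = 7.26×10⁻⁵
On a pressure surface, geostrophic balance gives V_g = (g/f)|∂Z/∂n|:
V_g = 9.81 × 7.26×10⁻⁵ / 1.29×10⁻⁴ = 5.54 m/s

5.5 m/s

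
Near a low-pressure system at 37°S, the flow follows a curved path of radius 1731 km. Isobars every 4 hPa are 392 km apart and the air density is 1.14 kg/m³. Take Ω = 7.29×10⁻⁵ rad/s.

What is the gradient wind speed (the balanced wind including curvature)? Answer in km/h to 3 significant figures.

Coriolis parameter at 37°S:
f = 2Ω sin φ = 2 × 7.29×10⁻⁵ × sin 37° = 8.77×10⁻⁵ s⁻¹
Pressure gradient: |∂P/∂n| = 400 Pa / 392000 m = 1.02×10⁻³ Pa/m
Geostrophic speed: V_g = |∂P/∂n|/(fρ) = 1.02×10⁻³/(8.77×10⁻⁵ × 1.14) = 10.2 m/s
Around a low, centrifugal force acts outward with Coriolis, so pressure-gradient force balances both:
(1/ρ)|∂P/∂n| = fV + V²/R  →  V² + fR·V − fR·V_g = 0
With fR = 8.77×10⁻⁵ × 1731×10³ m = 152 m/s:
V = [−fR + √((fR)² + 4 fR V_g)]/2 = [−152 + √(152² + 4×152×10.2)]/2 = 9.59 m/s
Subgeostrophic (V < V_g = 10.2 m/s), as expected around a low.
Converting: 9.59 m/s × 3.6 = 34.5 km/h

34.5 km/h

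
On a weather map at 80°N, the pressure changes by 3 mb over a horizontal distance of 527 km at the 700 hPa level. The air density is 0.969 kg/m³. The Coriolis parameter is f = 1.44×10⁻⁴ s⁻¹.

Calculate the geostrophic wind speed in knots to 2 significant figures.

7.9 knots

Pressure gradient: |∂P/∂n| = 300 Pa / 527000 m = 5.69×10⁻⁴ Pa/m
Geostrophic balance (pressure-gradient force = Coriolis force):
V_g = (1/(fρ)) |∂P/∂n| = 5.69×10⁻⁴ / (1.44×10⁻⁴ × 0.969) = 4.08 m/s
Converting: 4.08 m/s × 1.944 = 7.9 knots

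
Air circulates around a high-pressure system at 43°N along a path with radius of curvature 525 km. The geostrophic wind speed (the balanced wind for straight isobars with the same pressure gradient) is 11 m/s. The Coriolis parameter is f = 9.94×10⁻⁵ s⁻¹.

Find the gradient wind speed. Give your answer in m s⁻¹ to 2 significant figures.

16 m s⁻¹

Around a high, pressure-gradient force acts outward with centrifugal, so Coriolis balances both:
fV = (1/ρ)|∂P/∂n| + V²/R  →  V² − fR·V + fR·V_g = 0
With fR = 9.94×10⁻⁵ × 525×10³ m = 52.2 m/s:
V = [fR − √((fR)² − 4 fR V_g)]/2 = [52.2 − √(52.2² − 4×52.2×11)]/2 = 15.8 m/s
Supergeostrophic (V > V_g = 11 m/s), as expected around a high.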